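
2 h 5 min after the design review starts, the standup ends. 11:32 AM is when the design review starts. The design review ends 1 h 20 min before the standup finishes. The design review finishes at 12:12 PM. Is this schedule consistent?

No

The standup ends at 11:32 AM + 125 min = 1:37 PM.
The design review ends at 1:37 PM − 80 min = 12:17 PM.
But the design review is also said to end at 12:12 PM — a 5-minute conflict.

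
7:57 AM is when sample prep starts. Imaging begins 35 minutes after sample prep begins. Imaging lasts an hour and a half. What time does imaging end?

Imaging starts at 7:57 AM + 35 min = 8:32 AM.
Imaging ends at 8:32 AM + 90 min = 10:02 AM.

10:02 AM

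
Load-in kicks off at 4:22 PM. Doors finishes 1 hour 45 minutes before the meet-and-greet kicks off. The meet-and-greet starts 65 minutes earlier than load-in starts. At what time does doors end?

The meet-and-greet starts at 4:22 PM − 65 min = 3:17 PM.
Doors ends at 3:17 PM − 105 min = 1:32 PM.

1:32 PM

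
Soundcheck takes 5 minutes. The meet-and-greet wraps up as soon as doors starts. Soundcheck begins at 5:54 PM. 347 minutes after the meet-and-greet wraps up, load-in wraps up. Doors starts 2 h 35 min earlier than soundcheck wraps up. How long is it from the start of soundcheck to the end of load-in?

Soundcheck ends at 5:54 PM + 5 min = 5:59 PM.
Doors starts at 5:59 PM − 155 min = 3:24 PM.
So the meet-and-greet ends at 3:24 PM.
Load-in ends at 3:24 PM + 347 min = 9:11 PM.
From 5:54 PM to 9:11 PM is 197 minutes.

197 minutes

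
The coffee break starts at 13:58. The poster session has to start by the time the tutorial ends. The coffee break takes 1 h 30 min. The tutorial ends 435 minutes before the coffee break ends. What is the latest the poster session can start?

08:13

The coffee break ends at 13:58 + 90 min = 15:28.
The tutorial ends at 15:28 − 435 min = 08:13.
The poster session is bounded by the tutorial, so the latest it can start is 08:13.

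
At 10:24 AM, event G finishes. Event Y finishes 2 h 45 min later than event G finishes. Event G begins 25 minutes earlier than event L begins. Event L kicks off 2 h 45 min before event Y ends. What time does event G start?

9:59 AM

Event Y ends at 10:24 AM + 165 min = 1:09 PM.
Event L starts at 1:09 PM − 165 min = 10:24 AM.
Event G starts at 10:24 AM − 25 min = 9:59 AM.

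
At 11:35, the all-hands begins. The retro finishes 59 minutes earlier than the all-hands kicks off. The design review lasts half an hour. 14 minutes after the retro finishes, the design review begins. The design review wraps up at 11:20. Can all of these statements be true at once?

The retro ends at 11:35 − 59 min = 10:36.
The design review starts at 10:36 + 14 min = 10:50.
The design review ends at 10:50 + 30 min = 11:20.
That matches the stated 11:20, so the schedule is consistent.

Yes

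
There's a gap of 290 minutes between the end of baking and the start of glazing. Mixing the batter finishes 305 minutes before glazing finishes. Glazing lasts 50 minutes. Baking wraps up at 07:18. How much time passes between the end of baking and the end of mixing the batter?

35 minutes

Glazing starts at 07:18 + 290 min = 12:08.
Glazing ends at 12:08 + 50 min = 12:58.
Mixing the batter ends at 12:58 − 305 min = 07:53.
From 07:18 to 07:53 is 35 minutes.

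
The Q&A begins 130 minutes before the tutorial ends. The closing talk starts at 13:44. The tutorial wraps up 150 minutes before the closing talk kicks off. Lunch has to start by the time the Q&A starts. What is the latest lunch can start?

The tutorial ends at 13:44 − 150 min = 11:14.
The Q&A starts at 11:14 − 130 min = 09:04.
Lunch is bounded by the Q&A, so the latest it can start is 09:04.

09:04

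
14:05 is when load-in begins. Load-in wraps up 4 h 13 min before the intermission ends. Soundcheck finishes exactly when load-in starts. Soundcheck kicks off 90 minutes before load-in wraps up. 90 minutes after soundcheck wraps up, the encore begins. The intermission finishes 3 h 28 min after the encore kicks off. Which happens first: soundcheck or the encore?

soundcheck

Soundcheck ends at 14:05.
The encore starts at 14:05 + 90 min = 15:35.
The intermission ends at 15:35 + 208 min = 19:03.
Load-in ends at 19:03 − 253 min = 14:50.
Soundcheck starts at 14:50 − 90 min = 13:20.
Soundcheck starts at 13:20 and the encore starts at 15:35, so soundcheck is first.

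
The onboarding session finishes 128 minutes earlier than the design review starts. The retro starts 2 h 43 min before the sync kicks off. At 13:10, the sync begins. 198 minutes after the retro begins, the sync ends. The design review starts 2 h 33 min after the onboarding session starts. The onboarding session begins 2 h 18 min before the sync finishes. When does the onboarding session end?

The retro starts at 13:10 − 163 min = 10:27.
The sync ends at 10:27 + 198 min = 13:45.
The onboarding session starts at 13:45 − 138 min = 11:27.
The design review starts at 11:27 + 153 min = 14:00.
The onboarding session ends at 14:00 − 128 min = 11:52.

11:52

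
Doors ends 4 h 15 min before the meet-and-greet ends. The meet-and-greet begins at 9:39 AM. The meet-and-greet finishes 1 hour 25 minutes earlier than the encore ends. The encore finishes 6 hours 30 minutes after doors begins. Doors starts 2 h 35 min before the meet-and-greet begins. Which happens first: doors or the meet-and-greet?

doors

Doors starts at 9:39 AM − 155 min = 7:04 AM.
Doors starts at 7:04 AM and the meet-and-greet starts at 9:39 AM, so doors is first.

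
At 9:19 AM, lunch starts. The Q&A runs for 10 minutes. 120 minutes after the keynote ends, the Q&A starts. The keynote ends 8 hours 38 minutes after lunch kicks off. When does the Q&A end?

8:07 PM

The keynote ends at 9:19 AM + 518 min = 5:57 PM.
The Q&A starts at 5:57 PM + 120 min = 7:57 PM.
The Q&A ends at 7:57 PM + 10 min = 8:07 PM.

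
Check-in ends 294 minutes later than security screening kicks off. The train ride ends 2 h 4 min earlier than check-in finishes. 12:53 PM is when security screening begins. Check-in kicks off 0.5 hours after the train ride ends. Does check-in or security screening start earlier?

security screening

Check-in ends at 12:53 PM + 294 min = 5:47 PM.
The train ride ends at 5:47 PM − 124 min = 3:43 PM.
Check-in starts at 3:43 PM + 30 min = 4:13 PM.
Check-in starts at 4:13 PM and security screening starts at 12:53 PM, so security screening is first.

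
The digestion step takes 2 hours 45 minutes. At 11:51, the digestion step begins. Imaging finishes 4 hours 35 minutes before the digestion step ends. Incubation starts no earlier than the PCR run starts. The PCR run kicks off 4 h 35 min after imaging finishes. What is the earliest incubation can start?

The digestion step ends at 11:51 + 165 min = 14:36.
Imaging ends at 14:36 − 275 min = 10:01.
The PCR run starts at 10:01 + 275 min = 14:36.
Incubation is bounded by the PCR run, so the earliest it can start is 14:36.

14:36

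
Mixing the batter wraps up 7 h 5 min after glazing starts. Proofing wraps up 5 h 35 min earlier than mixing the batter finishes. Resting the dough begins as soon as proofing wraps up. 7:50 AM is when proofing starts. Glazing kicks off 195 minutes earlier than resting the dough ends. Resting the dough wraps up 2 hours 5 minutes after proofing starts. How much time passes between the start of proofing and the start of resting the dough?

20 minutes

Resting the dough ends at 7:50 AM + 125 min = 9:55 AM.
Glazing starts at 9:55 AM − 195 min = 6:40 AM.
Mixing the batter ends at 6:40 AM + 425 min = 1:45 PM.
Proofing ends at 1:45 PM − 335 min = 8:10 AM.
So resting the dough starts at 8:10 AM.
From 7:50 AM to 8:10 AM is 20 minutes.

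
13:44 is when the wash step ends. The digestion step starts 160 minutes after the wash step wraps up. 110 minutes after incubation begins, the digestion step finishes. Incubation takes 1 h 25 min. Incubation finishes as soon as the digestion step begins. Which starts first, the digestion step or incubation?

incubation

The digestion step starts at 13:44 + 160 min = 16:24.
So incubation ends at 16:24.
Incubation starts at 16:24 − 85 min = 14:59.
The digestion step starts at 16:24 and incubation starts at 14:59, so incubation is first.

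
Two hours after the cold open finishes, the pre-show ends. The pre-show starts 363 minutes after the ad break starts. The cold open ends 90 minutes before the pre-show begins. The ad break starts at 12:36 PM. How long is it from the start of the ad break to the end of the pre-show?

6 h 33 min

The pre-show starts at 12:36 PM + 363 min = 6:39 PM.
The cold open ends at 6:39 PM − 90 min = 5:09 PM.
The pre-show ends at 5:09 PM + 120 min = 7:09 PM.
From 12:36 PM to 7:09 PM is 6 h 33 min.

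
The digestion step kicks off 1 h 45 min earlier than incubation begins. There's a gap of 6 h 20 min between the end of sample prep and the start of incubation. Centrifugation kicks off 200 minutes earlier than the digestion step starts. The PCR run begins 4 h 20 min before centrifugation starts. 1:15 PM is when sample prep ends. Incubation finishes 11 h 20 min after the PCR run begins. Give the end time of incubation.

9:30 PM

Incubation starts at 1:15 PM + 380 min = 7:35 PM.
The digestion step starts at 7:35 PM − 105 min = 5:50 PM.
Centrifugation starts at 5:50 PM − 200 min = 2:30 PM.
The PCR run starts at 2:30 PM − 260 min = 10:10 AM.
Incubation ends at 10:10 AM + 680 min = 9:30 PM.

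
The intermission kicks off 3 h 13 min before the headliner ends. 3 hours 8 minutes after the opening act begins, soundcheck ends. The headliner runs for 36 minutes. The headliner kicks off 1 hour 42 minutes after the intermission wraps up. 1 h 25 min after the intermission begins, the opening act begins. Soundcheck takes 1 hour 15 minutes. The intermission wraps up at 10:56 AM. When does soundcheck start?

1:19 PM

The headliner starts at 10:56 AM + 102 min = 12:38 PM.
The headliner ends at 12:38 PM + 36 min = 1:14 PM.
The intermission starts at 1:14 PM − 193 min = 10:01 AM.
The opening act starts at 10:01 AM + 85 min = 11:26 AM.
Soundcheck ends at 11:26 AM + 188 min = 2:34 PM.
Soundcheck starts at 2:34 PM − 75 min = 1:19 PM.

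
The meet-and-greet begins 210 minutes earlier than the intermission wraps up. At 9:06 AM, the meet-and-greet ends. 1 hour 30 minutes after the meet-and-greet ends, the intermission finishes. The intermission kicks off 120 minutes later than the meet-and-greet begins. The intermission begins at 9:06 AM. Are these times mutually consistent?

The intermission ends at 9:06 AM + 90 min = 10:36 AM.
The meet-and-greet starts at 10:36 AM − 210 min = 7:06 AM.
The intermission starts at 7:06 AM + 120 min = 9:06 AM.
That matches the stated 9:06 AM, so the schedule is consistent.

Yes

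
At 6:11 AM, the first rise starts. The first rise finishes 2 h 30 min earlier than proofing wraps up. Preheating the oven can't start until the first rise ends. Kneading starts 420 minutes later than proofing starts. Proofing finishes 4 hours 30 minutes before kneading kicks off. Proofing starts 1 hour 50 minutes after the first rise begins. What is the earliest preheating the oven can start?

8:01 AM

Proofing starts at 6:11 AM + 110 min = 8:01 AM.
Kneading starts at 8:01 AM + 420 min = 3:01 PM.
Proofing ends at 3:01 PM − 270 min = 10:31 AM.
The first rise ends at 10:31 AM − 150 min = 8:01 AM.
Preheating the oven is bounded by the first rise, so the earliest it can start is 8:01 AM.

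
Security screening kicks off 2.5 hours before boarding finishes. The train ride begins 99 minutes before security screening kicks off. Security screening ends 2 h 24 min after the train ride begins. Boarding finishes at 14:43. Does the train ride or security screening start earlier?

the train ride

Security screening starts at 14:43 − 150 min = 12:13.
The train ride starts at 12:13 − 99 min = 10:34.
The train ride starts at 10:34 and security screening starts at 12:13, so the train ride is first.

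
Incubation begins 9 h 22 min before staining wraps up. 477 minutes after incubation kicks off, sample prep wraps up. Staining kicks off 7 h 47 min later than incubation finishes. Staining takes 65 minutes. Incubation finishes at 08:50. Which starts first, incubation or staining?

incubation

Staining starts at 08:50 + 467 min = 16:37.
Staining ends at 16:37 + 65 min = 17:42.
Incubation starts at 17:42 − 562 min = 08:20.
Incubation starts at 08:20 and staining starts at 16:37, so incubation is first.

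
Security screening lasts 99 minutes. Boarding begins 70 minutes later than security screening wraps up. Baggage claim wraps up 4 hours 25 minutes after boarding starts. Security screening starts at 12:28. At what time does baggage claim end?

19:42

Security screening ends at 12:28 + 99 min = 14:07.
Boarding starts at 14:07 + 70 min = 15:17.
Baggage claim ends at 15:17 + 265 min = 19:42.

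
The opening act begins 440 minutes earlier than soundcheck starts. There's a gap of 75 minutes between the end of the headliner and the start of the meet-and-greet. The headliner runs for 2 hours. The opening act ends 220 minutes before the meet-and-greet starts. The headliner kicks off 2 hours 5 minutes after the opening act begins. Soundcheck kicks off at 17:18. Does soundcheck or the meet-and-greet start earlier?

the meet-and-greet

The opening act starts at 17:18 − 440 min = 09:58.
The headliner starts at 09:58 + 125 min = 12:03.
The headliner ends at 12:03 + 120 min = 14:03.
The meet-and-greet starts at 14:03 + 75 min = 15:18.
Soundcheck starts at 17:18 and the meet-and-greet starts at 15:18, so the meet-and-greet is first.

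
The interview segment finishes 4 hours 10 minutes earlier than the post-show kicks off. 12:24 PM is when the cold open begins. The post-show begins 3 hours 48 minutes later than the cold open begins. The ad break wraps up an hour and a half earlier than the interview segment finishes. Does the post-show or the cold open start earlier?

The post-show starts at 12:24 PM + 228 min = 4:12 PM.
The post-show starts at 4:12 PM and the cold open starts at 12:24 PM, so the cold open is first.

the cold open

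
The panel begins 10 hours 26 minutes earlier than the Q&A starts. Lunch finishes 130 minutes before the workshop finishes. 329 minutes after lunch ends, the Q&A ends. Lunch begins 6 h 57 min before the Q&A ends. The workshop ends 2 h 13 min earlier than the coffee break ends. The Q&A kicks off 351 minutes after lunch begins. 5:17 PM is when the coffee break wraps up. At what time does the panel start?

6:51 AM

The workshop ends at 5:17 PM − 133 min = 3:04 PM.
Lunch ends at 3:04 PM − 130 min = 12:54 PM.
The Q&A ends at 12:54 PM + 329 min = 6:23 PM.
Lunch starts at 6:23 PM − 417 min = 11:26 AM.
The Q&A starts at 11:26 AM + 351 min = 5:17 PM.
The panel starts at 5:17 PM − 626 min = 6:51 AM.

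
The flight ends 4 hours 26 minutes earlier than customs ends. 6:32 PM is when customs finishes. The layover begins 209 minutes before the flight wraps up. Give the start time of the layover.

10:37 AM

The flight ends at 6:32 PM − 266 min = 2:06 PM.
The layover starts at 2:06 PM − 209 min = 10:37 AM.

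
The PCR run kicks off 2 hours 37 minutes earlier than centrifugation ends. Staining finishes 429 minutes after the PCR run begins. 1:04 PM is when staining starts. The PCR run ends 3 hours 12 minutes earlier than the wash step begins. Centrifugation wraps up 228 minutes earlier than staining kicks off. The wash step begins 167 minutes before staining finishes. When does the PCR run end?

Centrifugation ends at 1:04 PM − 228 min = 9:16 AM.
The PCR run starts at 9:16 AM − 157 min = 6:39 AM.
Staining ends at 6:39 AM + 429 min = 1:48 PM.
The wash step starts at 1:48 PM − 167 min = 11:01 AM.
The PCR run ends at 11:01 AM − 192 min = 7:49 AM.

7:49 AM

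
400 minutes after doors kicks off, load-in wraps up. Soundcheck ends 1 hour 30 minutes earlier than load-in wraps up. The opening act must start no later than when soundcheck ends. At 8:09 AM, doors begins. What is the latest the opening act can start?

1:19 PM

Load-in ends at 8:09 AM + 400 min = 2:49 PM.
Soundcheck ends at 2:49 PM − 90 min = 1:19 PM.
The opening act is bounded by soundcheck, so the latest it can start is 1:19 PM.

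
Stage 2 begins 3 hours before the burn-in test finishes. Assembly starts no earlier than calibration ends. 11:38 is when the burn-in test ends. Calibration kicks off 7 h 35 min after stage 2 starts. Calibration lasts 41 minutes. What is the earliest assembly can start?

Stage 2 starts at 11:38 − 180 min = 08:38.
Calibration starts at 08:38 + 455 min = 16:13.
Calibration ends at 16:13 + 41 min = 16:54.
Assembly is bounded by calibration, so the earliest it can start is 16:54.

16:54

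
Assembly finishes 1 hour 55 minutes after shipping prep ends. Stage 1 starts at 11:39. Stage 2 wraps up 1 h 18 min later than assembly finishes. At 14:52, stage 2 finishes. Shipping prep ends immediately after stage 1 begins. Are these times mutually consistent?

Yes

Shipping prep ends at 11:39.
Assembly ends at 11:39 + 115 min = 13:34.
Stage 2 ends at 13:34 + 78 min = 14:52.
That matches the stated 14:52, so the schedule is consistent.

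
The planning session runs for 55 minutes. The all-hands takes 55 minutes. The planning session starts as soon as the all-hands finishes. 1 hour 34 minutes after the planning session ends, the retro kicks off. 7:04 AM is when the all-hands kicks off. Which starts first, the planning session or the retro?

The all-hands ends at 7:04 AM + 55 min = 7:59 AM.
So the planning session starts at 7:59 AM.
The planning session ends at 7:59 AM + 55 min = 8:54 AM.
The retro starts at 8:54 AM + 94 min = 10:28 AM.
The planning session starts at 7:59 AM and the retro starts at 10:28 AM, so the planning session is first.

the planning session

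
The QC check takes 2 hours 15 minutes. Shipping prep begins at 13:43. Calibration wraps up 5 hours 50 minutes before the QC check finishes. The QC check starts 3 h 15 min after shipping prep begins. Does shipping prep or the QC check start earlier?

shipping prep

The QC check starts at 13:43 + 195 min = 16:58.
Shipping prep starts at 13:43 and the QC check starts at 16:58, so shipping prep is first.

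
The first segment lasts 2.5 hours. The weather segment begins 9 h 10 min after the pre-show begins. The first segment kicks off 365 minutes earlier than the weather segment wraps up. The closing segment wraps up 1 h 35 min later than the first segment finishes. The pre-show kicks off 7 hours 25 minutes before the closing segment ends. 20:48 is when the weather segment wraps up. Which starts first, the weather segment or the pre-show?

the pre-show

The first segment starts at 20:48 − 365 min = 14:43.
The first segment ends at 14:43 + 150 min = 17:13.
The closing segment ends at 17:13 + 95 min = 18:48.
The pre-show starts at 18:48 − 445 min = 11:23.
The weather segment starts at 11:23 + 550 min = 20:33.
The weather segment starts at 20:33 and the pre-show starts at 11:23, so the pre-show is first.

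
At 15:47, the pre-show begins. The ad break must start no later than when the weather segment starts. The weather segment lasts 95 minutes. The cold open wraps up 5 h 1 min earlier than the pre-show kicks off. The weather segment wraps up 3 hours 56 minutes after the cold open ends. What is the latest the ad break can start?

13:07

The cold open ends at 15:47 − 301 min = 10:46.
The weather segment ends at 10:46 + 236 min = 14:42.
The weather segment starts at 14:42 − 95 min = 13:07.
The ad break is bounded by the weather segment, so the latest it can start is 13:07.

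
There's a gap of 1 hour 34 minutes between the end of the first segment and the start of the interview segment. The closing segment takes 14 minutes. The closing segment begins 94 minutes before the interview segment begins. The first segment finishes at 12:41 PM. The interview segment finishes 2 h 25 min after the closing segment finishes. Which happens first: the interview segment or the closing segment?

The interview segment starts at 12:41 PM + 94 min = 2:15 PM.
The closing segment starts at 2:15 PM − 94 min = 12:41 PM.
The interview segment starts at 2:15 PM and the closing segment starts at 12:41 PM, so the closing segment is first.

the closing segment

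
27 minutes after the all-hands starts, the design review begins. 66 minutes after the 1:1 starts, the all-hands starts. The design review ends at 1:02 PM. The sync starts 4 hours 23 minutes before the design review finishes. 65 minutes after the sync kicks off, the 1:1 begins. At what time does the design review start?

The sync starts at 1:02 PM − 263 min = 8:39 AM.
The 1:1 starts at 8:39 AM + 65 min = 9:44 AM.
The all-hands starts at 9:44 AM + 66 min = 10:50 AM.
The design review starts at 10:50 AM + 27 min = 11:17 AM.

11:17 AM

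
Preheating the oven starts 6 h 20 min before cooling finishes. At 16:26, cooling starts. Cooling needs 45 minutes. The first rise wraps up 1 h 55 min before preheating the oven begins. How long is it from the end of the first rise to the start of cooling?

450 minutes

Cooling ends at 16:26 + 45 min = 17:11.
Preheating the oven starts at 17:11 − 380 min = 10:51.
The first rise ends at 10:51 − 115 min = 08:56.
From 08:56 to 16:26 is 450 minutes.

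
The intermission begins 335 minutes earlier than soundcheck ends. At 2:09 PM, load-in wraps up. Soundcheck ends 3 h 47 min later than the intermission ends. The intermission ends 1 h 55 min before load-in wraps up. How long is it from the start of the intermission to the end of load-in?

3 hours 43 minutes

The intermission ends at 2:09 PM − 115 min = 12:14 PM.
Soundcheck ends at 12:14 PM + 227 min = 4:01 PM.
The intermission starts at 4:01 PM − 335 min = 10:26 AM.
From 10:26 AM to 2:09 PM is 3 hours 43 minutes.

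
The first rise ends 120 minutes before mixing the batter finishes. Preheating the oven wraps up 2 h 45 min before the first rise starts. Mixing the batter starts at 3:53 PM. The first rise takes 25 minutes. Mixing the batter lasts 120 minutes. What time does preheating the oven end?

Mixing the batter ends at 3:53 PM + 120 min = 5:53 PM.
The first rise ends at 5:53 PM − 120 min = 3:53 PM.
The first rise starts at 3:53 PM − 25 min = 3:28 PM.
Preheating the oven ends at 3:28 PM − 165 min = 12:43 PM.

12:43 PM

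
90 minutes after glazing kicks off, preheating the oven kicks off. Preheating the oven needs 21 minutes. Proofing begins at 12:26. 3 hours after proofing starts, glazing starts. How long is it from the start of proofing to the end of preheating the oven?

4 hours 51 minutes

Glazing starts at 12:26 + 180 min = 15:26.
Preheating the oven starts at 15:26 + 90 min = 16:56.
Preheating the oven ends at 16:56 + 21 min = 17:17.
From 12:26 to 17:17 is 4 hours 51 minutes.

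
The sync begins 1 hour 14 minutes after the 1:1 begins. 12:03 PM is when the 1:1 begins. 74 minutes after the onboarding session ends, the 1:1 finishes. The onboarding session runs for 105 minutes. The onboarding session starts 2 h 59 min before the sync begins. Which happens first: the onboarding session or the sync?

The sync starts at 12:03 PM + 74 min = 1:17 PM.
The onboarding session starts at 1:17 PM − 179 min = 10:18 AM.
The onboarding session starts at 10:18 AM and the sync starts at 1:17 PM, so the onboarding session is first.

the onboarding session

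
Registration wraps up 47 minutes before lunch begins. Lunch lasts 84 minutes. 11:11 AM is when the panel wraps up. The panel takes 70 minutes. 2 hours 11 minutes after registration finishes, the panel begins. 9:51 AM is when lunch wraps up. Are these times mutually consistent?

Lunch starts at 9:51 AM − 84 min = 8:27 AM.
Registration ends at 8:27 AM − 47 min = 7:40 AM.
The panel starts at 7:40 AM + 131 min = 9:51 AM.
The panel ends at 9:51 AM + 70 min = 11:01 AM.
But the panel is also said to end at 11:11 AM — a 10-minute conflict.

No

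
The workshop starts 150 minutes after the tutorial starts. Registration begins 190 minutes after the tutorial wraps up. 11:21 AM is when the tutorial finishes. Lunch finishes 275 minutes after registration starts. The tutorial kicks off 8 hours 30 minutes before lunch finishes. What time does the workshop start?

1:06 PM

Registration starts at 11:21 AM + 190 min = 2:31 PM.
Lunch ends at 2:31 PM + 275 min = 7:06 PM.
The tutorial starts at 7:06 PM − 510 min = 10:36 AM.
The workshop starts at 10:36 AM + 150 min = 1:06 PM.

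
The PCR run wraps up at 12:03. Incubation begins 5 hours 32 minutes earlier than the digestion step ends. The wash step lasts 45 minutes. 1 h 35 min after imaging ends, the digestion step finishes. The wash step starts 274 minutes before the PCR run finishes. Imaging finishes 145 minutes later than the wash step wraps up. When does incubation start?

The wash step starts at 12:03 − 274 min = 07:29.
The wash step ends at 07:29 + 45 min = 08:14.
Imaging ends at 08:14 + 145 min = 10:39.
The digestion step ends at 10:39 + 95 min = 12:14.
Incubation starts at 12:14 − 332 min = 06:42.

06:42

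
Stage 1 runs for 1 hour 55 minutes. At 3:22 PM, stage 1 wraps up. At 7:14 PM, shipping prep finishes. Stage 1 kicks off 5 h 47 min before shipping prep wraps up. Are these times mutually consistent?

Yes

Stage 1 starts at 7:14 PM − 347 min = 1:27 PM.
Stage 1 ends at 1:27 PM + 115 min = 3:22 PM.
That matches the stated 3:22 PM, so the schedule is consistent.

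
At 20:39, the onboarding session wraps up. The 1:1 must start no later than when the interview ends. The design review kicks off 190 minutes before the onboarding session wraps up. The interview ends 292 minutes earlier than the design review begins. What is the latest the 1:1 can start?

12:37

The design review starts at 20:39 − 190 min = 17:29.
The interview ends at 17:29 − 292 min = 12:37.
The 1:1 is bounded by the interview, so the latest it can start is 12:37.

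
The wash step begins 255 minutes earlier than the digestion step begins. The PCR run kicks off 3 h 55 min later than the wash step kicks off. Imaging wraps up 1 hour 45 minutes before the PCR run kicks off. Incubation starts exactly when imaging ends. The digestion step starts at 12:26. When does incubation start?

10:21

The wash step starts at 12:26 − 255 min = 08:11.
The PCR run starts at 08:11 + 235 min = 12:06.
Imaging ends at 12:06 − 105 min = 10:21.
So incubation starts at 10:21.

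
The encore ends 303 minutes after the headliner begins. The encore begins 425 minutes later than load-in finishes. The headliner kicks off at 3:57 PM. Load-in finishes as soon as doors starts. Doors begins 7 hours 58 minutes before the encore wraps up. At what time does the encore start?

8:07 PM

The encore ends at 3:57 PM + 303 min = 9:00 PM.
Doors starts at 9:00 PM − 478 min = 1:02 PM.
So load-in ends at 1:02 PM.
The encore starts at 1:02 PM + 425 min = 8:07 PM.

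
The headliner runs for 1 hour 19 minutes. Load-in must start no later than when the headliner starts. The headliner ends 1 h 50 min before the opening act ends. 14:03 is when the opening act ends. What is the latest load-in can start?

10:54

The headliner ends at 14:03 − 110 min = 12:13.
The headliner starts at 12:13 − 79 min = 10:54.
Load-in is bounded by the headliner, so the latest it can start is 10:54.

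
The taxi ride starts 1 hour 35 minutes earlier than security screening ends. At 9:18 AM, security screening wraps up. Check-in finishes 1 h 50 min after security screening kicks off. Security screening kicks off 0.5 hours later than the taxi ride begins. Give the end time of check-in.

10:03 AM

The taxi ride starts at 9:18 AM − 95 min = 7:43 AM.
Security screening starts at 7:43 AM + 30 min = 8:13 AM.
Check-in ends at 8:13 AM + 110 min = 10:03 AM.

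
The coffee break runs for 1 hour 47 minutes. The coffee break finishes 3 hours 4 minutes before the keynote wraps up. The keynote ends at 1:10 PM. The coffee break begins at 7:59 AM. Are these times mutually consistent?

The coffee break ends at 1:10 PM − 184 min = 10:06 AM.
The coffee break starts at 10:06 AM − 107 min = 8:19 AM.
But the coffee break is also said to start at 7:59 AM — a 20-minute conflict.

No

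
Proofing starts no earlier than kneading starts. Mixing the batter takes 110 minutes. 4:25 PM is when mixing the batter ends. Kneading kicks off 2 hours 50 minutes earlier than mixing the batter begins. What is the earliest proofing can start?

Mixing the batter starts at 4:25 PM − 110 min = 2:35 PM.
Kneading starts at 2:35 PM − 170 min = 11:45 AM.
Proofing is bounded by kneading, so the earliest it can start is 11:45 AM.

11:45 AM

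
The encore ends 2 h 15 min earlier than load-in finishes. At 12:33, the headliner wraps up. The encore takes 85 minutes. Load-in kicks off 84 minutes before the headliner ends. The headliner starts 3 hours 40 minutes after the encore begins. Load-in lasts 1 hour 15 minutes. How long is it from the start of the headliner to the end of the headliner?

Load-in starts at 12:33 − 84 min = 11:09.
Load-in ends at 11:09 + 75 min = 12:24.
The encore ends at 12:24 − 135 min = 10:09.
The encore starts at 10:09 − 85 min = 08:44.
The headliner starts at 08:44 + 220 min = 12:24.
From 12:24 to 12:33 is 9 minutes.

9 minutes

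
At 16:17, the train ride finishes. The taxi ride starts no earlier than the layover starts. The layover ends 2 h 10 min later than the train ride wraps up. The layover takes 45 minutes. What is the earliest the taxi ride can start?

The layover ends at 16:17 + 130 min = 18:27.
The layover starts at 18:27 − 45 min = 17:42.
The taxi ride is bounded by the layover, so the earliest it can start is 17:42.

17:42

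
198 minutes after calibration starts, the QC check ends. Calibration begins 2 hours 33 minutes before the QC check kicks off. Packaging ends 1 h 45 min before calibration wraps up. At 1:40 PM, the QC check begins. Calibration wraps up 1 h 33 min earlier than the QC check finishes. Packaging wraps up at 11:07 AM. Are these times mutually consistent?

Calibration starts at 1:40 PM − 153 min = 11:07 AM.
The QC check ends at 11:07 AM + 198 min = 2:25 PM.
Calibration ends at 2:25 PM − 93 min = 12:52 PM.
Packaging ends at 12:52 PM − 105 min = 11:07 AM.
That matches the stated 11:07 AM, so the schedule is consistent.

Yes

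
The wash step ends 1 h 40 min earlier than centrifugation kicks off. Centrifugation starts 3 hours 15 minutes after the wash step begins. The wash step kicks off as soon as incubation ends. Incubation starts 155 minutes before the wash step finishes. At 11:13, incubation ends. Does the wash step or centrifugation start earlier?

the wash step

The wash step starts at 11:13.
Centrifugation starts at 11:13 + 195 min = 14:28.
The wash step starts at 11:13 and centrifugation starts at 14:28, so the wash step is first.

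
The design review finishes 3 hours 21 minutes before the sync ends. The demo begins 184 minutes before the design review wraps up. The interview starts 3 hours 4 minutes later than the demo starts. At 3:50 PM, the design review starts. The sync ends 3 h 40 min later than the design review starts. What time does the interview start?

4:09 PM

The sync ends at 3:50 PM + 220 min = 7:30 PM.
The design review ends at 7:30 PM − 201 min = 4:09 PM.
The demo starts at 4:09 PM − 184 min = 1:05 PM.
The interview starts at 1:05 PM + 184 min = 4:09 PM.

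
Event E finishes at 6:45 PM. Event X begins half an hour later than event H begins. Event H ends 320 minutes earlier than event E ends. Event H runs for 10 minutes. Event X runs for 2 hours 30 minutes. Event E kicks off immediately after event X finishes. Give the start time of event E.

Event H ends at 6:45 PM − 320 min = 1:25 PM.
Event H starts at 1:25 PM − 10 min = 1:15 PM.
Event X starts at 1:15 PM + 30 min = 1:45 PM.
Event X ends at 1:45 PM + 150 min = 4:15 PM.
So event E starts at 4:15 PM.

4:15 PM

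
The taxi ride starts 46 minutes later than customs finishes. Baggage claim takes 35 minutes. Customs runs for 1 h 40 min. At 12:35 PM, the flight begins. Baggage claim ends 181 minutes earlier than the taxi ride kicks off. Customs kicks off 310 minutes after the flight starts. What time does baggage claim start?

Customs starts at 12:35 PM + 310 min = 5:45 PM.
Customs ends at 5:45 PM + 100 min = 7:25 PM.
The taxi ride starts at 7:25 PM + 46 min = 8:11 PM.
Baggage claim ends at 8:11 PM − 181 min = 5:10 PM.
Baggage claim starts at 5:10 PM − 35 min = 4:35 PM.

4:35 PM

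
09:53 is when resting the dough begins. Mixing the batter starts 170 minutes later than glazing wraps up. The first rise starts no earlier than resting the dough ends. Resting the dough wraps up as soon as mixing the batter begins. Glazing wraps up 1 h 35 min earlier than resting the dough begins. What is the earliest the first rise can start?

Glazing ends at 09:53 − 95 min = 08:18.
Mixing the batter starts at 08:18 + 170 min = 11:08.
So resting the dough ends at 11:08.
The first rise is bounded by resting the dough, so the earliest it can start is 11:08.

11:08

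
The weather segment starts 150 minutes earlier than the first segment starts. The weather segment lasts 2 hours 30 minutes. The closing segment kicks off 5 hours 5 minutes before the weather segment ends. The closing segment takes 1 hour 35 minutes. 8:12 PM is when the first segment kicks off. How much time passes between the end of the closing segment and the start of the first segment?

3.5 hours

The weather segment starts at 8:12 PM − 150 min = 5:42 PM.
The weather segment ends at 5:42 PM + 150 min = 8:12 PM.
The closing segment starts at 8:12 PM − 305 min = 3:07 PM.
The closing segment ends at 3:07 PM + 95 min = 4:42 PM.
From 4:42 PM to 8:12 PM is 3.5 hours.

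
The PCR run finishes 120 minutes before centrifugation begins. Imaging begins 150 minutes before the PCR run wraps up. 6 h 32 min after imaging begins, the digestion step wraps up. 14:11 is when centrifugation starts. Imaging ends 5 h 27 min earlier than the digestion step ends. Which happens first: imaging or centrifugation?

The PCR run ends at 14:11 − 120 min = 12:11.
Imaging starts at 12:11 − 150 min = 09:41.
Imaging starts at 09:41 and centrifugation starts at 14:11, so imaging is first.

imaging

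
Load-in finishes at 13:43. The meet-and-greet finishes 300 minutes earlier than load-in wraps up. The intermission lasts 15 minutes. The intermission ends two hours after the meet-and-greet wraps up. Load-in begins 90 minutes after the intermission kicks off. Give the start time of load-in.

The meet-and-greet ends at 13:43 − 300 min = 08:43.
The intermission ends at 08:43 + 120 min = 10:43.
The intermission starts at 10:43 − 15 min = 10:28.
Load-in starts at 10:28 + 90 min = 11:58.

11:58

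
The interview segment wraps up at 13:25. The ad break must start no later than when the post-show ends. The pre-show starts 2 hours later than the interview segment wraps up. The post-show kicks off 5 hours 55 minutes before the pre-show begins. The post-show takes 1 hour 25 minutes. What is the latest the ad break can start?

10:55

The pre-show starts at 13:25 + 120 min = 15:25.
The post-show starts at 15:25 − 355 min = 09:30.
The post-show ends at 09:30 + 85 min = 10:55.
The ad break is bounded by the post-show, so the latest it can start is 10:55.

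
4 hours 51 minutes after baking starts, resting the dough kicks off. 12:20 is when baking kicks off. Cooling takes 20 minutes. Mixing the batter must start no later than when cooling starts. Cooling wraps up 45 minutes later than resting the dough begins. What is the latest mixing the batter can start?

17:36

Resting the dough starts at 12:20 + 291 min = 17:11.
Cooling ends at 17:11 + 45 min = 17:56.
Cooling starts at 17:56 − 20 min = 17:36.
Mixing the batter is bounded by cooling, so the latest it can start is 17:36.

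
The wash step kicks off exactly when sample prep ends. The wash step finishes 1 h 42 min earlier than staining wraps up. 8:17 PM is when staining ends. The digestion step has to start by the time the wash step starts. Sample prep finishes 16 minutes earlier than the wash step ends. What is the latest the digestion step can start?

The wash step ends at 8:17 PM − 102 min = 6:35 PM.
Sample prep ends at 6:35 PM − 16 min = 6:19 PM.
So the wash step starts at 6:19 PM.
The digestion step is bounded by the wash step, so the latest it can start is 6:19 PM.

6:19 PM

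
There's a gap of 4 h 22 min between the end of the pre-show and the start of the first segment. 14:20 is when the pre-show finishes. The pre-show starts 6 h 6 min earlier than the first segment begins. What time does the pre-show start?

The first segment starts at 14:20 + 262 min = 18:42.
The pre-show starts at 18:42 − 366 min = 12:36.

12:36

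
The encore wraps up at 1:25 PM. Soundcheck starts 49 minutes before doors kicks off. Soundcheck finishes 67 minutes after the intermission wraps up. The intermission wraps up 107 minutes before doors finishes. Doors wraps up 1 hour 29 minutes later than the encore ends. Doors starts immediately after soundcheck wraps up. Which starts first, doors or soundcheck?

soundcheck

Doors ends at 1:25 PM + 89 min = 2:54 PM.
The intermission ends at 2:54 PM − 107 min = 1:07 PM.
Soundcheck ends at 1:07 PM + 67 min = 2:14 PM.
So doors starts at 2:14 PM.
Soundcheck starts at 2:14 PM − 49 min = 1:25 PM.
Doors starts at 2:14 PM and soundcheck starts at 1:25 PM, so soundcheck is first.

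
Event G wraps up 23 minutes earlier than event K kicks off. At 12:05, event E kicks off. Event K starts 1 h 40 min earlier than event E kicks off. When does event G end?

10:02

Event K starts at 12:05 − 100 min = 10:25.
Event G ends at 10:25 − 23 min = 10:02.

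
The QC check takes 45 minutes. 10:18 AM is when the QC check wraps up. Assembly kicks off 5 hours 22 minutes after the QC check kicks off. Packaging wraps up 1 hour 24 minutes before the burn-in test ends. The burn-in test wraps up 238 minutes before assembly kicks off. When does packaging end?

The QC check starts at 10:18 AM − 45 min = 9:33 AM.
Assembly starts at 9:33 AM + 322 min = 2:55 PM.
The burn-in test ends at 2:55 PM − 238 min = 10:57 AM.
Packaging ends at 10:57 AM − 84 min = 9:33 AM.

9:33 AM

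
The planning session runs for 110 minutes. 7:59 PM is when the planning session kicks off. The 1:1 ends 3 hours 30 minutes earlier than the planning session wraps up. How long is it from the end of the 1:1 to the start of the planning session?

100 minutes

The planning session ends at 7:59 PM + 110 min = 9:49 PM.
The 1:1 ends at 9:49 PM − 210 min = 6:19 PM.
From 6:19 PM to 7:59 PM is 100 minutes.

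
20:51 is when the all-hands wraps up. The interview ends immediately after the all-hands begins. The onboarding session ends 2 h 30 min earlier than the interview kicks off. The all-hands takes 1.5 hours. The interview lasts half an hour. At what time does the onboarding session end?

The all-hands starts at 20:51 − 90 min = 19:21.
So the interview ends at 19:21.
The interview starts at 19:21 − 30 min = 18:51.
The onboarding session ends at 18:51 − 150 min = 16:21.

16:21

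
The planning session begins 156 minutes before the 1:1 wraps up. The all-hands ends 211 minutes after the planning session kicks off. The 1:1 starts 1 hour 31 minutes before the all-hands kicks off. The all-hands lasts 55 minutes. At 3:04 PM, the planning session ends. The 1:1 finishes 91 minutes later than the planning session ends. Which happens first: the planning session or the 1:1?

the planning session

The 1:1 ends at 3:04 PM + 91 min = 4:35 PM.
The planning session starts at 4:35 PM − 156 min = 1:59 PM.
The all-hands ends at 1:59 PM + 211 min = 5:30 PM.
The all-hands starts at 5:30 PM − 55 min = 4:35 PM.
The 1:1 starts at 4:35 PM − 91 min = 3:04 PM.
The planning session starts at 1:59 PM and the 1:1 starts at 3:04 PM, so the planning session is first.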